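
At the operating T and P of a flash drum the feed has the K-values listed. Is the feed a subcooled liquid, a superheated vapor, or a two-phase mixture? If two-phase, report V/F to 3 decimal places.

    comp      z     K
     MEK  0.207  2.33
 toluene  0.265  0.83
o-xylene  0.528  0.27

subcooled liquid

ΣzᵢKᵢ = 0.845; Σzᵢ/Kᵢ = 2.364.
Since ΣzᵢKᵢ < 1 the mixture is below its bubble point — single liquid phase.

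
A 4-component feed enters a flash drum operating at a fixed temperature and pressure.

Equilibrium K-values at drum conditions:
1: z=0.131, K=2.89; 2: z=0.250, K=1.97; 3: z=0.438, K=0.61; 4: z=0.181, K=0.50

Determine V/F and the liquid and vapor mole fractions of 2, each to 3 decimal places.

V/F = 0.400, x_2 = 0.180, y_2 = 0.355

Rachford–Rice: g(V/F) = Σ zᵢ(Kᵢ−1)/(1+V/F(Kᵢ−1)) = 0.
Check two-phase: ΣzᵢKᵢ = 1.229 > 1 and Σzᵢ/Kᵢ = 1.252 > 1, so g(0) = 0.229 > 0 and g(1) = -0.252 < 0.
Newton iteration, V/F⁰ = 0.5:
  V/F = 0.500: g = -0.0423, g' = -0.414 → V/F = 0.398
  V/F = 0.398: g = 0.0012, g' = -0.439 → V/F = 0.400
Converged at V/F = 0.400.
Compositions from xᵢ = zᵢ/(1+V/F(Kᵢ−1)), yᵢ = Kᵢxᵢ:
  1: x = 0.075, y = 0.215
  2: x = 0.180, y = 0.355
  3: x = 0.519, y = 0.317
  4: x = 0.226, y = 0.113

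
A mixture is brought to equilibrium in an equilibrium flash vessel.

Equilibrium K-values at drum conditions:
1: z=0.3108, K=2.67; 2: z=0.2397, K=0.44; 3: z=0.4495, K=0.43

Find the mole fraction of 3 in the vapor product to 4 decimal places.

Rachford–Rice: g(V/F) = Σ zᵢ(Kᵢ−1)/(1+V/F(Kᵢ−1)) = 0.
Feasibility: ΣzᵢKᵢ = 1.1286, Σzᵢ/Kᵢ = 1.7065 — both > 1, two phases present.
Iterate (Newton) starting at V/F = 0.5:
  V/F = 0.5000: g = -0.26192, g' = -0.6881 → V/F = 0.1194
  V/F = 0.1194: g = 0.01401, g' = -0.8571 → V/F = 0.1357
  V/F = 0.1357: g = 0.00018, g' = -0.8357 → V/F = 0.1359
Converged at V/F = 0.1359.
Compositions from xᵢ = zᵢ/(1+V/F(Kᵢ−1)), yᵢ = Kᵢxᵢ:
  1: x = 0.2533, y = 0.6763
  2: x = 0.2594, y = 0.1142
  3: x = 0.4872, y = 0.2095

y_3 = 0.2095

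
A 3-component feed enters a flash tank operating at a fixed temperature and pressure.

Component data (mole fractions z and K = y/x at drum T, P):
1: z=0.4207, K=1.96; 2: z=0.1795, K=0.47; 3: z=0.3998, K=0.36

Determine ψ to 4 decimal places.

ψ = 0.0906

Rachford–Rice: g(ψ) = Σ zᵢ(Kᵢ−1)/(1+ψ(Kᵢ−1)) = 0.
Feasibility: ΣzᵢKᵢ = 1.0529, Σzᵢ/Kᵢ = 1.7071 — both > 1, two phases present.
Iterate (Newton) starting at ψ = 0.6:
  ψ = 0.6000: g = -0.29861, g' = -0.6961 → ψ = 0.1710
  ψ = 0.1710: g = -0.04501, g' = -0.5535 → ψ = 0.0897
  ψ = 0.0897: g = 0.00052, g' = -0.5686 → ψ = 0.0906
Converged at ψ = 0.0906.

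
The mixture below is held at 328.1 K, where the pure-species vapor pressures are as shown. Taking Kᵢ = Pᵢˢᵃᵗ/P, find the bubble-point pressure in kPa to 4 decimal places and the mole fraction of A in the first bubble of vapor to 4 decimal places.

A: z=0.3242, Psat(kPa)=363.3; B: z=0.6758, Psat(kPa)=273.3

At the bubble point ψ → 0, so ΣzᵢKᵢ = 1 with Kᵢ = Pᵢˢᵃᵗ/P ⇒ P = ΣzᵢPᵢˢᵃᵗ.
P = 0.3242·363.3 + 0.6758·273.3 = 302.4780 kPa
yᵢ = zᵢPᵢˢᵃᵗ/P ⇒ y_A = 0.3242·363.3/302.4780 = 0.3894

Pbub = 302.4780 kPa, y_A = 0.3894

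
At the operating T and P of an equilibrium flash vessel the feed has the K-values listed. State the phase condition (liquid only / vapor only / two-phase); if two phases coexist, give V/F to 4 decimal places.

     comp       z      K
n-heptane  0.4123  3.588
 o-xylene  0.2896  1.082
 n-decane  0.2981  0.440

two-phase, V/F = 0.9096

ΣzᵢKᵢ = 1.9238; Σzᵢ/Kᵢ = 1.0601.
Both exceed 1, so a two-phase solution exists.
Newton–Raphson from ψ = 0.67:
  ψ = 0.6700: g = 0.14562, g' = -0.6107 → ψ = 0.9085
  ψ = 0.9085: g = 0.00071, g' = -0.6349 → ψ = 0.9096
Converged at ψ = 0.9096.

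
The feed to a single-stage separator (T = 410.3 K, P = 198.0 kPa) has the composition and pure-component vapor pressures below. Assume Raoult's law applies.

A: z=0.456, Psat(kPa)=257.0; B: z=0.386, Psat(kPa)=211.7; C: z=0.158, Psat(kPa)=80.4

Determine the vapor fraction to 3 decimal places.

Raoult's law: Kᵢ = Pᵢˢᵃᵗ/P = Pᵢˢᵃᵗ/198.0.
  K_A = 257.0/198.0 = 1.29798, K_B = 211.7/198.0 = 1.06919, K_C = 80.4/198.0 = 0.40606
Rachford–Rice: g(ψ) = Σ zᵢ(Kᵢ−1)/(1+ψ(Kᵢ−1)) = 0.
Feasibility: ΣzᵢKᵢ = 1.069, Σzᵢ/Kᵢ = 1.101 — both > 1, two phases present.
Iterate (Newton) starting at ψ = 0.32:
  ψ = 0.320: g = 0.0343, g' = -0.120 → ψ = 0.605
  ψ = 0.605: g = -0.0057, g' = -0.167 → ψ = 0.571
  ψ = 0.571: g = -0.0001, g' = -0.159 → ψ = 0.570
Converged at ψ = 0.570.

ψ = 0.570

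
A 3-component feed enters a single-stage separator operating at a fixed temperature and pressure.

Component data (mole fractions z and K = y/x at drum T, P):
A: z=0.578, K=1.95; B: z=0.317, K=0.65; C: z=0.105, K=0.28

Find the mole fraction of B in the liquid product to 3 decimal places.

Let β = V/F and solve Σ zᵢ(Kᵢ−1)/(1+β(Kᵢ−1)) = 0.
Feasibility: ΣzᵢKᵢ = 1.363, Σzᵢ/Kᵢ = 1.159 — both > 1, two phases present.
Newton–Raphson from β = 0.5:
  β = 0.500: g = 0.1197, g' = -0.430 → β = 0.778
  β = 0.778: g = -0.0089, g' = -0.528 → β = 0.762
  β = 0.762: g = -0.0001, g' = -0.515 → β = 0.761
Converged at β = 0.761.
Compositions from xᵢ = zᵢ/(1+β(Kᵢ−1)), yᵢ = Kᵢxᵢ:
  A: x = 0.335, y = 0.654
  B: x = 0.432, y = 0.281
  C: x = 0.232, y = 0.065

x_B = 0.432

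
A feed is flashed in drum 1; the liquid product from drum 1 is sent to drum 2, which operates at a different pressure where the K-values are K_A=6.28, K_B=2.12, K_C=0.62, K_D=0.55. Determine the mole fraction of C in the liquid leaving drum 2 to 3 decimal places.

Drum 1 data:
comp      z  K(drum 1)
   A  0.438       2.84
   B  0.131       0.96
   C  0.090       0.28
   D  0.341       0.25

Drum 1:
Iterate (Newton) starting at ψ₁ = 0.68:
  ψ₁ = 0.680: g = -0.2963, g' = -1.271 → ψ₁ = 0.447
  ψ₁ = 0.447: g = -0.0433, g' = -0.982 → ψ₁ = 0.403
Converged at ψ₁ = 0.403.
Drum-1 compositions:
  A: x = 0.252, y = 0.715
  B: x = 0.133, y = 0.128
  C: x = 0.127, y = 0.035
  D: x = 0.489, y = 0.122
Drum-2 feed = drum-1 liquid: z₂ = (0.2516, 0.1331, 0.1267, 0.4885).
Drum 2:
Let ψ₂ = V/F and solve Σ zᵢ(Kᵢ−1)/(1+ψ₂(Kᵢ−1)) = 0.
Feasibility: ΣzᵢKᵢ = 2.210, Σzᵢ/Kᵢ = 1.195 — both > 1, two phases present.
Newton iteration, ψ₂⁰ = 0.5:
  ψ₂ = 0.500: g = 0.1175, g' = -0.791 → ψ₂ = 0.649
  ψ₂ = 0.649: g = 0.0123, g' = -0.644 → ψ₂ = 0.668
Converged at ψ₂ = 0.668.
  A: x = 0.056, y = 0.349
  B: x = 0.076, y = 0.161
  C: x = 0.170, y = 0.105
  D: x = 0.698, y = 0.384

x_C (drum 2) = 0.170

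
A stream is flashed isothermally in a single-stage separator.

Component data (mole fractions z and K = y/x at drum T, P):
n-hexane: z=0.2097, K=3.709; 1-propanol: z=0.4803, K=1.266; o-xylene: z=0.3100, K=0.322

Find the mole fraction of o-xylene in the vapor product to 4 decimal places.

y_o-xylene = 0.1604

Rachford–Rice: g(ψ) = Σ zᵢ(Kᵢ−1)/(1+ψ(Kᵢ−1)) = 0.
Feasibility: ΣzᵢKᵢ = 1.4857, Σzᵢ/Kᵢ = 1.3987 — both > 1, two phases present.
Newton iteration, ψ⁰ = 0.5:
  ψ = 0.5000: g = 0.03606, g' = -0.6302 → ψ = 0.5572
  ψ = 0.5572: g = -0.00016, g' = -0.6382 → ψ = 0.5570
Converged at ψ = 0.5570.
Compositions from xᵢ = zᵢ/(1+ψ(Kᵢ−1)), yᵢ = Kᵢxᵢ:
  n-hexane: x = 0.0836, y = 0.3100
  1-propanol: x = 0.4183, y = 0.5296
  o-xylene: x = 0.4981, y = 0.1604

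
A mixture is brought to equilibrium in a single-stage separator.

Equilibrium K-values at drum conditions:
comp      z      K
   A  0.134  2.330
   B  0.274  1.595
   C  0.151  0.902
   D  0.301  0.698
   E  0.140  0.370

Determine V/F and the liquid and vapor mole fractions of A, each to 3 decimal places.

Rachford–Rice: g(V/F) = Σ zᵢ(Kᵢ−1)/(1+V/F(Kᵢ−1)) = 0.
Feasibility: ΣzᵢKᵢ = 1.147, Σzᵢ/Kᵢ = 1.206 — both > 1, two phases present.
Newton iteration, V/F⁰ = 0.5:
  V/F = 0.500: g = -0.0187, g' = -0.301 → V/F = 0.438
Converged at V/F = 0.438.
Compositions from xᵢ = zᵢ/(1+V/F(Kᵢ−1)), yᵢ = Kᵢxᵢ:
  A: x = 0.085, y = 0.197
  B: x = 0.217, y = 0.347
  C: x = 0.158, y = 0.142
  D: x = 0.347, y = 0.242
  E: x = 0.193, y = 0.072

V/F = 0.438, x_A = 0.085, y_A = 0.197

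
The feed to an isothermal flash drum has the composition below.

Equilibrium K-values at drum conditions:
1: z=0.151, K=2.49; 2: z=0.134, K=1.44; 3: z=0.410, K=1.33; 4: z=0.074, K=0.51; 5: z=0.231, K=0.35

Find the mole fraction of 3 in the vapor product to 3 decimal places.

y_3 = 0.461

Rachford–Rice: g(ψ) = Σ zᵢ(Kᵢ−1)/(1+ψ(Kᵢ−1)) = 0.
Feasibility: ΣzᵢKᵢ = 1.233, Σzᵢ/Kᵢ = 1.267 — both > 1, two phases present.
Newton iteration, ψ⁰ = 0.31:
  ψ = 0.310: g = 0.0977, g' = -0.391 → ψ = 0.560
  ψ = 0.560: g = -0.0018, g' = -0.423 → ψ = 0.555
Converged at ψ = 0.555.
Compositions from xᵢ = zᵢ/(1+ψ(Kᵢ−1)), yᵢ = Kᵢxᵢ:
  1: x = 0.083, y = 0.206
  2: x = 0.108, y = 0.155
  3: x = 0.346, y = 0.461
  4: x = 0.102, y = 0.052
  5: x = 0.362, y = 0.127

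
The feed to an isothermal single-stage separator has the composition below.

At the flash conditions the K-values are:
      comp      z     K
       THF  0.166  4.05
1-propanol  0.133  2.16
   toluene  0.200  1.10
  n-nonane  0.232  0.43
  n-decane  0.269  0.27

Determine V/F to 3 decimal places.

Material balance + equilibrium reduce to Σ zᵢ(Kᵢ−1)/(1+V/F(Kᵢ−1)) = 0.
Feasibility: ΣzᵢKᵢ = 1.352, Σzᵢ/Kᵢ = 1.820 — both > 1, two phases present.
Newton iteration, V/F⁰ = 0.47:
  V/F = 0.470: g = -0.1526, g' = -0.810 → V/F = 0.282
  V/F = 0.282: g = 0.0033, g' = -0.884 → V/F = 0.285
Converged at V/F = 0.285.

V/F = 0.285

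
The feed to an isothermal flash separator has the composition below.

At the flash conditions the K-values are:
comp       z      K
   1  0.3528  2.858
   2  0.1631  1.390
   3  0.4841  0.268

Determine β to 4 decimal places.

β = 0.3252

Iterate (Newton) starting at β = 0.31:
  β = 0.3100: g = 0.01431, g' = -0.9441 → β = 0.3252
Converged at β = 0.3252.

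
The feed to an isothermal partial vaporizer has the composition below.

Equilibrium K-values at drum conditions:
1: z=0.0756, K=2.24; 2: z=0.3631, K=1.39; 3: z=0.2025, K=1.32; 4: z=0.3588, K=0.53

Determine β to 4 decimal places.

Newton iteration, β⁰ = 0.5:
  β = 0.5000: g = 0.01179, g' = -0.2338 → β = 0.5504
  β = 0.5504: g = -0.00009, g' = -0.2377 → β = 0.5500
Converged at β = 0.5500.

β = 0.5500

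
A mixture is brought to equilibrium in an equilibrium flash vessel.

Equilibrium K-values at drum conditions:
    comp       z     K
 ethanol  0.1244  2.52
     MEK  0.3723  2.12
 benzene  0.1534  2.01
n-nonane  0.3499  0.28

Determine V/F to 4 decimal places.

V/F = 0.6014

Newton–Raphson from V/F = 0.49:
  V/F = 0.4900: g = 0.09198, g' = -0.7922 → V/F = 0.6061
  V/F = 0.6061: g = -0.00411, g' = -0.8748 → V/F = 0.6014
Converged at V/F = 0.6014.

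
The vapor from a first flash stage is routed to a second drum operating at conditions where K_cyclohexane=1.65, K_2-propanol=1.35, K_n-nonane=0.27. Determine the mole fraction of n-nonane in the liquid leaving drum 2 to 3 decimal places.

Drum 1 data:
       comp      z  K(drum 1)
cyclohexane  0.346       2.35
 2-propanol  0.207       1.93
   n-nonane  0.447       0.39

x_n-nonane (drum 2) = 0.422

Drum 1:
Newton–Raphson from ψ₁ = 0.37:
  ψ₁ = 0.370: g = 0.1026, g' = -0.657 → ψ₁ = 0.526
  ψ₁ = 0.526: g = 0.0008, g' = -0.657 → ψ₁ = 0.527
Converged at ψ₁ = 0.527.
Drum-1 compositions:
  cyclohexane: x = 0.202, y = 0.475
  2-propanol: x = 0.139, y = 0.268
  n-nonane: x = 0.659, y = 0.257
Drum-2 feed = drum-1 vapor: z₂ = (0.4749, 0.2680, 0.2570).
Drum 2:
Material balance + equilibrium reduce to Σ zᵢ(Kᵢ−1)/(1+ψ₂(Kᵢ−1)) = 0.
g(0) = ΣzᵢKᵢ − 1 = 0.215 and g(1) = 1 − Σzᵢ/Kᵢ = -0.438, so a root lies in (0, 1).
Newton–Raphson from ψ₂ = 0.58:
  ψ₂ = 0.580: g = -0.0232, g' = -0.540 → ψ₂ = 0.537
  ψ₂ = 0.537: g = -0.0008, g' = -0.504 → ψ₂ = 0.535
Converged at ψ₂ = 0.535.
  cyclohexane: x = 0.352, y = 0.581
  2-propanol: x = 0.226, y = 0.305
  n-nonane: x = 0.422, y = 0.114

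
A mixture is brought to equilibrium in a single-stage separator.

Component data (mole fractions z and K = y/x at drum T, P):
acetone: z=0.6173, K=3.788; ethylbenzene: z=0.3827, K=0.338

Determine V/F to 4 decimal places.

Rachford–Rice: g(V/F) = Σ zᵢ(Kᵢ−1)/(1+V/F(Kᵢ−1)) = 0.
g(0) = ΣzᵢKᵢ − 1 = 1.4677 and g(1) = 1 − Σzᵢ/Kᵢ = -0.2952, so a root lies in (0, 1).
Binary case is linear: z₁(K₁−1)(1+V/F(K₂−1)) + z₂(K₂−1)(1+V/F(K₁−1)) = 0
⇒ V/F = [z₁(K₁−1)+z₂(K₂−1)] / [−(K₁−1)(K₂−1)] = 1.46768/1.84566 = 0.7952

V/F = 0.7952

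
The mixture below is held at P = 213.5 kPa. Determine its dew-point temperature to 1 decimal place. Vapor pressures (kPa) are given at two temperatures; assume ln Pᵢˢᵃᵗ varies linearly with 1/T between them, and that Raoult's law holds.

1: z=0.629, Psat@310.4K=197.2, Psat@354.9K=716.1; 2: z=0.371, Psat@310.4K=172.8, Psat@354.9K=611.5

T = 314.4 K

Dew-point temperature: Σzᵢ·P/Pᵢˢᵃᵗ(T) = 1. Interpolate ln Pᵢˢᵃᵗ = aᵢ + bᵢ/T.
  T = 310.4 K: ΣzᵢP/Pᵢˢᵃᵗ = 1.1394
  T = 354.9 K: ΣzᵢP/Pᵢˢᵃᵗ = 0.3171
  T = 332.6 K: ΣzᵢP/Pᵢˢᵃᵗ = 0.5767
  T = 321.5 K: ΣzᵢP/Pᵢˢᵃᵗ = 0.8011
  T = 315.9 K: ΣzᵢP/Pᵢˢᵃᵗ = 0.9540
  T = 313.1 K: ΣzᵢP/Pᵢˢᵃᵗ = 1.0434
  T = 314.5 K: ΣzᵢP/Pᵢˢᵃᵗ = 0.9975
Interpolating between 313.1 K and 314.5 K gives T ≈ 314.4 K.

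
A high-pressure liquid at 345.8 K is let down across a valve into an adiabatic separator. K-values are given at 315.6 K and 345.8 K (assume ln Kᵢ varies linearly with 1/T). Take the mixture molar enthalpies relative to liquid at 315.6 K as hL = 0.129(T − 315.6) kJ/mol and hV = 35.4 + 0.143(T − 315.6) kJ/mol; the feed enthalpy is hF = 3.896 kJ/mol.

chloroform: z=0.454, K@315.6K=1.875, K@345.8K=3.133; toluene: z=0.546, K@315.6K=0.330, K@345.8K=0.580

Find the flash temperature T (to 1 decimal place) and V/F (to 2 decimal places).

T = 317.2 K, V/F = 0.10

Adiabatic flash: solve Rachford–Rice at each trial T, then check hF = ψ·hV(T) + (1−ψ)·hL(T).
  T = 315.6 K: K = (1.875, 0.330), RR gives ψ = 0.054, H_out = 1.898 kJ/mol
  T = 345.8 K: K = (3.133, 0.580), RR gives ψ = 0.825, H_out = 33.449 kJ/mol
  T = 330.7 K: K = (2.452, 0.443), RR gives ψ = 0.439, H_out = 17.594 kJ/mol
  T = 323.1 K: K = (2.149, 0.383), RR gives ψ = 0.261, H_out = 10.238 kJ/mol
  T = 319.4 K: K = (2.011, 0.356), RR gives ψ = 0.165, H_out = 6.347 kJ/mol
  T = 317.5 K: K = (1.942, 0.343), RR gives ψ = 0.111, H_out = 4.195 kJ/mol
  T = 316.6 K: K = (1.910, 0.337), RR gives ψ = 0.085, H_out = 3.127 kJ/mol
Linear interpolation between T = 316.6 (H_out = 3.127) and T = 317.5 (H_out = 4.195) on hF = 3.896 gives T ≈ 317.2 K, at which ψ = 0.10.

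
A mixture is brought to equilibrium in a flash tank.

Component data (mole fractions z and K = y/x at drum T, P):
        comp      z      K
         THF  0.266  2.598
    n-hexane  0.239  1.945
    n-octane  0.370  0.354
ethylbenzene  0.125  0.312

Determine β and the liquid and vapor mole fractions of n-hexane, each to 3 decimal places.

Let β = V/F and solve Σ zᵢ(Kᵢ−1)/(1+β(Kᵢ−1)) = 0.
Feasibility: ΣzᵢKᵢ = 1.326, Σzᵢ/Kᵢ = 1.671 — both > 1, two phases present.
Newton–Raphson from β = 0.42:
  β = 0.420: g = -0.0329, g' = -0.760 → β = 0.377
Converged at β = 0.377.
Compositions from xᵢ = zᵢ/(1+β(Kᵢ−1)), yᵢ = Kᵢxᵢ:
  THF: x = 0.166, y = 0.431
  n-hexane: x = 0.176, y = 0.343
  n-octane: x = 0.489, y = 0.173
  ethylbenzene: x = 0.169, y = 0.053

β = 0.377, x_n-hexane = 0.176, y_n-hexane = 0.343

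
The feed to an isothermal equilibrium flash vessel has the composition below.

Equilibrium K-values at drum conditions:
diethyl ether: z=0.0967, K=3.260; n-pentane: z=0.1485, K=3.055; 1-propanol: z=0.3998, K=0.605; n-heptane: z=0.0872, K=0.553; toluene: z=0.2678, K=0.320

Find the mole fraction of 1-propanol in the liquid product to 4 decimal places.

x_1-propanol = 0.4218

Newton iteration, ψ⁰ = 0.5:
  ψ = 0.5000: g = -0.26978, g' = -0.6715 → ψ = 0.0982
  ψ = 0.0982: g = 0.03257, g' = -0.9937 → ψ = 0.1310
  ψ = 0.1310: g = 0.00122, g' = -0.9216 → ψ = 0.1323
Converged at ψ = 0.1323.
Compositions from xᵢ = zᵢ/(1+ψ(Kᵢ−1)), yᵢ = Kᵢxᵢ:
  diethyl ether: x = 0.0744, y = 0.2427
  n-pentane: x = 0.1168, y = 0.3567
  1-propanol: x = 0.4218, y = 0.2552
  n-heptane: x = 0.0927, y = 0.0513
  toluene: x = 0.2943, y = 0.0942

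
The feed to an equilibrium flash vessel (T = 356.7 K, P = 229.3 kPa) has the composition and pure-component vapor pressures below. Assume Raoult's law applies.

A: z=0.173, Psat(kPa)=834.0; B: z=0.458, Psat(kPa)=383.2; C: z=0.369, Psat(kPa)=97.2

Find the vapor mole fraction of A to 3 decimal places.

y_A = 0.217

Raoult's law: Kᵢ = Pᵢˢᵃᵗ/P = Pᵢˢᵃᵗ/229.3.
  K_A = 834.0/229.3 = 3.63716, K_B = 383.2/229.3 = 1.67117, K_C = 97.2/229.3 = 0.42390
Rachford–Rice: g(ψ) = Σ zᵢ(Kᵢ−1)/(1+ψ(Kᵢ−1)) = 0.
Check two-phase: ΣzᵢKᵢ = 1.551 > 1 and Σzᵢ/Kᵢ = 1.192 > 1, so g(0) = 0.551 > 0 and g(1) = -0.192 < 0.
Newton iteration, ψ⁰ = 0.49:
  ψ = 0.490: g = 0.1342, g' = -0.584 → ψ = 0.720
  ψ = 0.720: g = 0.0014, g' = -0.595 → ψ = 0.722
Converged at ψ = 0.722.
Compositions from xᵢ = zᵢ/(1+ψ(Kᵢ−1)), yᵢ = Kᵢxᵢ:
  A: x = 0.060, y = 0.217
  B: x = 0.308, y = 0.515
  C: x = 0.632, y = 0.268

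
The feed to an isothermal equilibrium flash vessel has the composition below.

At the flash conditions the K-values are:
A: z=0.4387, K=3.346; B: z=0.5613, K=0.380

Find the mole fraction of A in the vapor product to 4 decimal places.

Rachford–Rice: g(V/F) = Σ zᵢ(Kᵢ−1)/(1+V/F(Kᵢ−1)) = 0.
Check two-phase: ΣzᵢKᵢ = 1.6812 > 1 and Σzᵢ/Kᵢ = 1.6082 > 1, so g(0) = 0.6812 > 0 and g(1) = -0.6082 < 0.
Binary case is linear: z₁(K₁−1)(1+V/F(K₂−1)) + z₂(K₂−1)(1+V/F(K₁−1)) = 0
⇒ V/F = [z₁(K₁−1)+z₂(K₂−1)] / [−(K₁−1)(K₂−1)] = 0.68118/1.45452 = 0.4683
Compositions from xᵢ = zᵢ/(1+V/F(Kᵢ−1)), yᵢ = Kᵢxᵢ:
  A: x = 0.2090, y = 0.6994
  B: x = 0.7910, y = 0.3006

y_A = 0.6994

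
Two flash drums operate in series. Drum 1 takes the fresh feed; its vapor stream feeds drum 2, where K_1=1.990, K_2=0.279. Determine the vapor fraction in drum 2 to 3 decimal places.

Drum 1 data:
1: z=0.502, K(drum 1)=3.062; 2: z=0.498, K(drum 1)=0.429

Drum 1:
Binary case is linear: z₁(K₁−1)(1+ψ₁(K₂−1)) + z₂(K₂−1)(1+ψ₁(K₁−1)) = 0
⇒ ψ₁ = [z₁(K₁−1)+z₂(K₂−1)] / [−(K₁−1)(K₂−1)] = 0.7508/1.1774 = 0.638
Drum-1 compositions:
  1: x = 0.217, y = 0.664
  2: x = 0.783, y = 0.336
Drum-2 feed = drum-1 vapor: z₂ = (0.6640, 0.3360).
Drum 2:
Rachford–Rice: g(ψ₂) = Σ zᵢ(Kᵢ−1)/(1+ψ₂(Kᵢ−1)) = 0.
g(0) = ΣzᵢKᵢ − 1 = 0.415 and g(1) = 1 − Σzᵢ/Kᵢ = -0.538, so a root lies in (0, 1).
Iterate (Newton) starting at ψ₂ = 0.47:
  ψ₂ = 0.470: g = 0.0823, g' = -0.703 → ψ₂ = 0.587
  ψ₂ = 0.587: g = -0.0042, g' = -0.785 → ψ₂ = 0.582
Converged at ψ₂ = 0.582.
  1: x = 0.421, y = 0.839
  2: x = 0.579, y = 0.161

V/F (drum 2) = 0.582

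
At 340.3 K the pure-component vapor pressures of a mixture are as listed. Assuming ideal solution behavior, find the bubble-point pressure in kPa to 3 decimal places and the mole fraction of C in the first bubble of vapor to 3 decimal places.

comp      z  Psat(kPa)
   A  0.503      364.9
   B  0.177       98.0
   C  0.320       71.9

Pbub = 223.899 kPa, y_C = 0.103

At the bubble point ψ → 0, so ΣzᵢKᵢ = 1 with Kᵢ = Pᵢˢᵃᵗ/P ⇒ P = ΣzᵢPᵢˢᵃᵗ.
P = 0.503·364.9 + 0.177·98.0 + 0.320·71.9 = 223.899 kPa
yᵢ = zᵢPᵢˢᵃᵗ/P ⇒ y_C = 0.320·71.9/223.899 = 0.103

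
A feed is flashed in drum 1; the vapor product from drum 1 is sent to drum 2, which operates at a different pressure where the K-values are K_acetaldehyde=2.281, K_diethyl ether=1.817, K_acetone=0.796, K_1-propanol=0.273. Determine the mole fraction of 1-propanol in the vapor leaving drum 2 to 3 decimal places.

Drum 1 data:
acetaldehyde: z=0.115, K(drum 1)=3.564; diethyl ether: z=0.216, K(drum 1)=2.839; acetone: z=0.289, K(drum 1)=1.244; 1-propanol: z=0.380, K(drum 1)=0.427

y_1-propanol (drum 2) = 0.093

Drum 1:
Let ψ₁ = V/F and solve Σ zᵢ(Kᵢ−1)/(1+ψ₁(Kᵢ−1)) = 0.
Feasibility: ΣzᵢKᵢ = 1.545, Σzᵢ/Kᵢ = 1.231 — both > 1, two phases present.
Newton–Raphson from ψ₁ = 0.38:
  ψ₁ = 0.380: g = 0.1694, g' = -0.665 → ψ₁ = 0.635
  ψ₁ = 0.635: g = 0.0145, g' = -0.586 → ψ₁ = 0.659
Converged at ψ₁ = 0.659.
Drum-1 compositions:
  acetaldehyde: x = 0.043, y = 0.152
  diethyl ether: x = 0.098, y = 0.277
  acetone: x = 0.249, y = 0.310
  1-propanol: x = 0.611, y = 0.261
Drum-2 feed = drum-1 vapor: z₂ = (0.1524, 0.2772, 0.3097, 0.2608).
Drum 2:
Material balance + equilibrium reduce to Σ zᵢ(Kᵢ−1)/(1+ψ₂(Kᵢ−1)) = 0.
g(0) = ΣzᵢKᵢ − 1 = 0.169 and g(1) = 1 − Σzᵢ/Kᵢ = -0.564, so a root lies in (0, 1).
Newton iteration, ψ₂⁰ = 0.5:
  ψ₂ = 0.500: g = -0.0884, g' = -0.542 → ψ₂ = 0.337
  ψ₂ = 0.337: g = -0.0050, g' = -0.492 → ψ₂ = 0.327
Converged at ψ₂ = 0.327.
  acetaldehyde: x = 0.107, y = 0.245
  diethyl ether: x = 0.219, y = 0.398
  acetone: x = 0.332, y = 0.264
  1-propanol: x = 0.342, y = 0.093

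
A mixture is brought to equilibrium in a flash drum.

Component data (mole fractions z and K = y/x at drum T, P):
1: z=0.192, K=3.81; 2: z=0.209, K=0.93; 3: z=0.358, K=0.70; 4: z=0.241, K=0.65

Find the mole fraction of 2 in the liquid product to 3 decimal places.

Let ψ = V/F and solve Σ zᵢ(Kᵢ−1)/(1+ψ(Kᵢ−1)) = 0.
Check two-phase: ΣzᵢKᵢ = 1.333 > 1 and Σzᵢ/Kᵢ = 1.157 > 1, so g(0) = 0.333 > 0 and g(1) = -0.157 < 0.
Newton iteration, ψ⁰ = 0.37:
  ψ = 0.370: g = 0.0318, g' = -0.445 → ψ = 0.441
  ψ = 0.441: g = 0.0022, g' = -0.387 → ψ = 0.447
Converged at ψ = 0.447.
Compositions from xᵢ = zᵢ/(1+ψ(Kᵢ−1)), yᵢ = Kᵢxᵢ:
  1: x = 0.085, y = 0.324
  2: x = 0.216, y = 0.201
  3: x = 0.413, y = 0.289
  4: x = 0.286, y = 0.186

x_2 = 0.216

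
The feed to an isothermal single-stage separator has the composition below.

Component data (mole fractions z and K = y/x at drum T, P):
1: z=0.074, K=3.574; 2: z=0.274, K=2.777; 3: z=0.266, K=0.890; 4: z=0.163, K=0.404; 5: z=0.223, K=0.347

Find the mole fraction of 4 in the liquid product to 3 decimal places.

Let β = V/F and solve Σ zᵢ(Kᵢ−1)/(1+β(Kᵢ−1)) = 0.
Check two-phase: ΣzᵢKᵢ = 1.405 > 1 and Σzᵢ/Kᵢ = 1.464 > 1, so g(0) = 0.405 > 0 and g(1) = -0.464 < 0.
Iterate (Newton) starting at β = 0.5:
  β = 0.500: g = -0.0445, g' = -0.667 → β = 0.433
  β = 0.433: g = 0.0003, g' = -0.679 → β = 0.434
Converged at β = 0.434.
Compositions from xᵢ = zᵢ/(1+β(Kᵢ−1)), yᵢ = Kᵢxᵢ:
  1: x = 0.035, y = 0.125
  2: x = 0.155, y = 0.430
  3: x = 0.279, y = 0.249
  4: x = 0.220, y = 0.089
  5: x = 0.311, y = 0.108

x_4 = 0.220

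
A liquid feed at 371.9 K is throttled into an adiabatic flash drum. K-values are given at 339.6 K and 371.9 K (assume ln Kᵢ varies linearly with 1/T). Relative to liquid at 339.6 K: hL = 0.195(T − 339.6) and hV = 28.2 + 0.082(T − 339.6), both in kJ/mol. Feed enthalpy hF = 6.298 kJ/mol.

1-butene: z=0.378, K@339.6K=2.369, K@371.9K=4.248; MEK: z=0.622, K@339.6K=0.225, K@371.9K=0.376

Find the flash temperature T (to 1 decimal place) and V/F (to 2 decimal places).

T = 348.4 K, V/F = 0.17

Adiabatic flash: solve Rachford–Rice at each trial T, then check hF = ψ·hV(T) + (1−ψ)·hL(T).
  T = 339.6 K: K = (2.369, 0.225), RR gives ψ = 0.033, H_out = 0.942 kJ/mol
  T = 371.9 K: K = (4.248, 0.376), RR gives ψ = 0.414, H_out = 16.469 kJ/mol
  T = 355.8 K: K = (3.218, 0.295), RR gives ψ = 0.255, H_out = 9.891 kJ/mol
  T = 347.7 K: K = (2.771, 0.258), RR gives ψ = 0.158, H_out = 5.899 kJ/mol
  T = 351.8 K: K = (2.991, 0.276), RR gives ψ = 0.210, H_out = 8.008 kJ/mol
  T = 349.8 K: K = (2.882, 0.267), RR gives ψ = 0.185, H_out = 7.005 kJ/mol
  T = 348.8 K: K = (2.829, 0.263), RR gives ψ = 0.173, H_out = 6.486 kJ/mol
Linear interpolation between T = 347.7 (H_out = 5.899) and T = 348.8 (H_out = 6.486) on hF = 6.298 gives T ≈ 348.4 K, at which ψ = 0.17.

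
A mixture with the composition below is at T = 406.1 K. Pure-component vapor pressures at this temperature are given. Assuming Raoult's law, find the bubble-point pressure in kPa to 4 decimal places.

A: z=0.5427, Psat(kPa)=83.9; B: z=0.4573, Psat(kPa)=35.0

At the bubble point ψ → 0, so ΣzᵢKᵢ = 1 with Kᵢ = Pᵢˢᵃᵗ/P ⇒ P = ΣzᵢPᵢˢᵃᵗ.
P = 0.5427·83.9 + 0.4573·35.0 = 61.5380 kPa

Pbub = 61.5380 kPa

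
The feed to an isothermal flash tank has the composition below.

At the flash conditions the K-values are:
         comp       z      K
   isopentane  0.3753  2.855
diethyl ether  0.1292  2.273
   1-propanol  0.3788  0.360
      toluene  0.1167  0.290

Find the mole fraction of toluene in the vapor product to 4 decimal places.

y_toluene = 0.0510

Rachford–Rice: g(ψ) = Σ zᵢ(Kᵢ−1)/(1+ψ(Kᵢ−1)) = 0.
Feasibility: ΣzᵢKᵢ = 1.5354, Σzᵢ/Kᵢ = 1.6429 — both > 1, two phases present.
Newton iteration, ψ⁰ = 0.5:
  ψ = 0.5000: g = -0.02329, g' = -0.9027 → ψ = 0.4742
Converged at ψ = 0.4742.
Compositions from xᵢ = zᵢ/(1+ψ(Kᵢ−1)), yᵢ = Kᵢxᵢ:
  isopentane: x = 0.1997, y = 0.5701
  diethyl ether: x = 0.0806, y = 0.1831
  1-propanol: x = 0.5438, y = 0.1958
  toluene: x = 0.1759, y = 0.0510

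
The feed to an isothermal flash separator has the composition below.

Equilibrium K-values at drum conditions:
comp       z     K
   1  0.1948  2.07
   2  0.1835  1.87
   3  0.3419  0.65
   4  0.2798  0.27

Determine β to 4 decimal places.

β = 0.0823

Newton–Raphson from β = 0.7:
  β = 0.7000: g = -0.35780, g' = -0.8236 → β = 0.2656
  β = 0.2656: g = -0.09330, g' = -0.5072 → β = 0.0816
  β = 0.0816: g = 0.00038, g' = -0.5227 → β = 0.0823
Converged at β = 0.0823.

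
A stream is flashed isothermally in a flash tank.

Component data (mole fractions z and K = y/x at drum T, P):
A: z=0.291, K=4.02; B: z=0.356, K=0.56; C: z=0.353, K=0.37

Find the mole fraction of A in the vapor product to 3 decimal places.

Rachford–Rice: g(ψ) = Σ zᵢ(Kᵢ−1)/(1+ψ(Kᵢ−1)) = 0.
Feasibility: ΣzᵢKᵢ = 1.500, Σzᵢ/Kᵢ = 1.662 — both > 1, two phases present.
Iterate (Newton) starting at ψ = 0.5:
  ψ = 0.500: g = -0.1753, g' = -0.833 → ψ = 0.290
  ψ = 0.290: g = 0.0173, g' = -1.056 → ψ = 0.306
Converged at ψ = 0.306.
Compositions from xᵢ = zᵢ/(1+ψ(Kᵢ−1)), yᵢ = Kᵢxᵢ:
  A: x = 0.151, y = 0.608
  B: x = 0.411, y = 0.230
  C: x = 0.437, y = 0.162

y_A = 0.608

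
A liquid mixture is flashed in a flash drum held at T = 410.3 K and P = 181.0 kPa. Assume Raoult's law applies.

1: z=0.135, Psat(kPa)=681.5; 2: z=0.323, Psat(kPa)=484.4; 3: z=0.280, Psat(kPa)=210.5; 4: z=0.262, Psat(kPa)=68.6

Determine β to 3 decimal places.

Raoult's law: Kᵢ = Pᵢˢᵃᵗ/P = Pᵢˢᵃᵗ/181.0.
  K_1 = 681.5/181.0 = 3.76519, K_2 = 484.4/181.0 = 2.67624, K_3 = 210.5/181.0 = 1.16298, K_4 = 68.6/181.0 = 0.37901
Material balance + equilibrium reduce to Σ zᵢ(Kᵢ−1)/(1+β(Kᵢ−1)) = 0.
Feasibility: ΣzᵢKᵢ = 1.798, Σzᵢ/Kᵢ = 1.089 — both > 1, two phases present.
Iterate (Newton) starting at β = 0.5:
  β = 0.500: g = 0.2575, g' = -0.669 → β = 0.885
  β = 0.885: g = 0.0052, g' = -0.737 → β = 0.892
Converged at β = 0.892.

β = 0.892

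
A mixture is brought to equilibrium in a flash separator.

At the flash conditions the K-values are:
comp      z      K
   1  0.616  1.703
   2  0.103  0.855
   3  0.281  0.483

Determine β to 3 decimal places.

β = 0.836

Material balance + equilibrium reduce to Σ zᵢ(Kᵢ−1)/(1+β(Kᵢ−1)) = 0.
Check two-phase: ΣzᵢKᵢ = 1.273 > 1 and Σzᵢ/Kᵢ = 1.064 > 1, so g(0) = 0.273 > 0 and g(1) = -0.064 < 0.
Newton–Raphson from β = 0.5:
  β = 0.500: g = 0.1084, g' = -0.306 → β = 0.854
  β = 0.854: g = -0.0068, g' = -0.363 → β = 0.836
Converged at β = 0.836.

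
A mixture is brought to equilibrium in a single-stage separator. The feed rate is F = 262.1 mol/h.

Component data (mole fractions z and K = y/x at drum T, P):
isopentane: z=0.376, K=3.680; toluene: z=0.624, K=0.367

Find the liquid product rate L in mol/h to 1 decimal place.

Material balance + equilibrium reduce to Σ zᵢ(Kᵢ−1)/(1+β(Kᵢ−1)) = 0.
Feasibility: ΣzᵢKᵢ = 1.613, Σzᵢ/Kᵢ = 1.802 — both > 1, two phases present.
Binary case is linear: z₁(K₁−1)(1+β(K₂−1)) + z₂(K₂−1)(1+β(K₁−1)) = 0
⇒ β = [z₁(K₁−1)+z₂(K₂−1)] / [−(K₁−1)(K₂−1)] = 0.6127/1.6964 = 0.361
Then V = β·F = 0.3612·262.1 = 94.7 mol/h and L = F − V = 167.4 mol/h.

L = 167.4 mol/h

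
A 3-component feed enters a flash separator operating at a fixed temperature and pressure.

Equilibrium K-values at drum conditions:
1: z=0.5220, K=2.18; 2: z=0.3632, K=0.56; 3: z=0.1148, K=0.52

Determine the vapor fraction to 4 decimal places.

ψ = 0.7550

Let ψ = V/F and solve Σ zᵢ(Kᵢ−1)/(1+ψ(Kᵢ−1)) = 0.
g(0) = ΣzᵢKᵢ − 1 = 0.4010 and g(1) = 1 − Σzᵢ/Kᵢ = -0.1088, so a root lies in (0, 1).
Newton iteration, ψ⁰ = 0.36:
  ψ = 0.3600: g = 0.17581, g' = -0.4960 → ψ = 0.7145
  ψ = 0.7145: g = 0.01725, g' = -0.4248 → ψ = 0.7551
  ψ = 0.7551: g = -0.00002, g' = -0.4260 → ψ = 0.7550
Converged at ψ = 0.7550.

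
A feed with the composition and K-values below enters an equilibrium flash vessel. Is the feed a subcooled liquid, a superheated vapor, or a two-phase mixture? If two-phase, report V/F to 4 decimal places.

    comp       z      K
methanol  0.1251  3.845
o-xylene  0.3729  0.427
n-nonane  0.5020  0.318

subcooled liquid

ΣzᵢKᵢ = 0.7999; Σzᵢ/Kᵢ = 2.4845.
Since ΣzᵢKᵢ < 1 the mixture is below its bubble point — single liquid phase.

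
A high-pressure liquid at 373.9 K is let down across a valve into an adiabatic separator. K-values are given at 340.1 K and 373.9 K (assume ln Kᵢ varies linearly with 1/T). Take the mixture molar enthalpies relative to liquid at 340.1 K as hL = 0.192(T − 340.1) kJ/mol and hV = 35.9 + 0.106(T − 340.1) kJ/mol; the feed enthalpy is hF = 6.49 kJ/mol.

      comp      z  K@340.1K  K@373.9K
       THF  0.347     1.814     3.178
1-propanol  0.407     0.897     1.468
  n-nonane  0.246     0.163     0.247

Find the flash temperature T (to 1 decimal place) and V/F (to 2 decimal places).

T = 342.3 K, V/F = 0.17

Adiabatic flash: solve Rachford–Rice at each trial T, then check hF = ψ·hV(T) + (1−ψ)·hL(T).
  T = 340.1 K: K = (1.814, 0.897, 0.163), RR gives ψ = 0.086, H_out = 3.071 kJ/mol
  T = 373.9 K: K = (3.178, 1.468, 0.247), RR gives ψ = 0.752, H_out = 31.311 kJ/mol
  T = 357.0 K: K = (2.433, 1.161, 0.203), RR gives ψ = 0.535, H_out = 21.660 kJ/mol
  T = 348.6 K: K = (2.110, 1.024, 0.182), RR gives ψ = 0.360, H_out = 14.296 kJ/mol
  T = 344.4 K: K = (1.960, 0.960, 0.173), RR gives ψ = 0.241, H_out = 9.384 kJ/mol
  T = 342.2 K: K = (1.884, 0.928, 0.168), RR gives ψ = 0.166, H_out = 6.345 kJ/mol
Linear interpolation between T = 342.2 (H_out = 6.345) and T = 344.4 (H_out = 9.384) on hF = 6.49 gives T ≈ 342.3 K, at which ψ = 0.17.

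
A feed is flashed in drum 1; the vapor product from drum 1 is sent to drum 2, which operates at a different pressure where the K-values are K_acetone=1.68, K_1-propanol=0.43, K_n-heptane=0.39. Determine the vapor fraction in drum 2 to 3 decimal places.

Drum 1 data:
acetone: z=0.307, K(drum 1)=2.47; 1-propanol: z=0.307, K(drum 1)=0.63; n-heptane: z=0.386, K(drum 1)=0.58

V/F (drum 2) = 0.193

Drum 1:
Rachford–Rice: g(ψ₁) = Σ zᵢ(Kᵢ−1)/(1+ψ₁(Kᵢ−1)) = 0.
Check two-phase: ΣzᵢKᵢ = 1.176 > 1 and Σzᵢ/Kᵢ = 1.277 > 1, so g(0) = 0.176 > 0 and g(1) = -0.277 < 0.
Newton–Raphson from ψ₁ = 0.5:
  ψ₁ = 0.500: g = -0.0845, g' = -0.393 → ψ₁ = 0.285
  ψ₁ = 0.285: g = 0.0069, g' = -0.470 → ψ₁ = 0.300
Converged at ψ₁ = 0.300.
Drum-1 compositions:
  acetone: x = 0.213, y = 0.526
  1-propanol: x = 0.345, y = 0.218
  n-heptane: x = 0.442, y = 0.256
Drum-2 feed = drum-1 vapor: z₂ = (0.5263, 0.2175, 0.2561).
Drum 2:
Let ψ₂ = V/F and solve Σ zᵢ(Kᵢ−1)/(1+ψ₂(Kᵢ−1)) = 0.
Feasibility: ΣzᵢKᵢ = 1.078, Σzᵢ/Kᵢ = 1.476 — both > 1, two phases present.
Newton iteration, ψ₂⁰ = 0.5:
  ψ₂ = 0.500: g = -0.1311, g' = -0.471 → ψ₂ = 0.222
  ψ₂ = 0.222: g = -0.0116, g' = -0.404 → ψ₂ = 0.193
Converged at ψ₂ = 0.193.
  acetone: x = 0.465, y = 0.782
  1-propanol: x = 0.244, y = 0.105
  n-heptane: x = 0.290, y = 0.113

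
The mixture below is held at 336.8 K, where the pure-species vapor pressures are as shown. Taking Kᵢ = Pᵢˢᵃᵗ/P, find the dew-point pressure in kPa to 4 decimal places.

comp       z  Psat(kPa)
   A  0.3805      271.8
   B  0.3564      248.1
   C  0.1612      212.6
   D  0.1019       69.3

Pdew = 197.4297 kPa

At the dew point ψ → 1, so Σzᵢ/Kᵢ = 1 with Kᵢ = Pᵢˢᵃᵗ/P ⇒ 1/P = Σzᵢ/Pᵢˢᵃᵗ.
1/P = 0.3805/271.8 + 0.3564/248.1 + 0.1612/212.6 + 0.1019/69.3 = 0.0050651 ⇒ P = 197.4297 kPa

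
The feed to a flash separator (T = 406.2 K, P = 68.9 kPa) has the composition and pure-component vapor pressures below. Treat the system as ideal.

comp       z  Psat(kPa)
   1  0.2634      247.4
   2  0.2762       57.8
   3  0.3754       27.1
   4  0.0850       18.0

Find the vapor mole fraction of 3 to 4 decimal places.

Raoult's law: Kᵢ = Pᵢˢᵃᵗ/P = Pᵢˢᵃᵗ/68.9.
  K_1 = 247.4/68.9 = 3.590711, K_2 = 57.8/68.9 = 0.838897, K_3 = 27.1/68.9 = 0.393324, K_4 = 18.0/68.9 = 0.261248
Material balance + equilibrium reduce to Σ zᵢ(Kᵢ−1)/(1+ψ(Kᵢ−1)) = 0.
g(0) = ΣzᵢKᵢ − 1 = 0.3474 and g(1) = 1 − Σzᵢ/Kᵢ = -0.6824, so a root lies in (0, 1).
Iterate (Newton) starting at ψ = 0.5:
  ψ = 0.5000: g = -0.17759, g' = -0.7454 → ψ = 0.2617
  ψ = 0.2617: g = 0.01161, g' = -0.9022 → ψ = 0.2746
  ψ = 0.2746: g = 0.00012, g' = -0.8834 → ψ = 0.2747
Converged at ψ = 0.2747.
Compositions from xᵢ = zᵢ/(1+ψ(Kᵢ−1)), yᵢ = Kᵢxᵢ:
  1: x = 0.1539, y = 0.5525
  2: x = 0.2890, y = 0.2424
  3: x = 0.4505, y = 0.1772
  4: x = 0.1066, y = 0.0279

y_3 = 0.1772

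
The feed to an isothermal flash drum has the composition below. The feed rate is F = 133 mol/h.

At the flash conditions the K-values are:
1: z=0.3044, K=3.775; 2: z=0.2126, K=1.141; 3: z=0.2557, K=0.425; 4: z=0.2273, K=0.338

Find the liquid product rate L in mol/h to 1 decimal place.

L = 74.6 mol/h

Iterate (Newton) starting at ψ = 0.46:
  ψ = 0.4600: g = -0.01705, g' = -0.8183 → ψ = 0.4392
  ψ = 0.4392: g = 0.00011, g' = -0.8293 → ψ = 0.4393
Converged at ψ = 0.4393.
Then V = ψ·F = 0.4393·133 = 58.4 mol/h and L = F − V = 74.6 mol/h.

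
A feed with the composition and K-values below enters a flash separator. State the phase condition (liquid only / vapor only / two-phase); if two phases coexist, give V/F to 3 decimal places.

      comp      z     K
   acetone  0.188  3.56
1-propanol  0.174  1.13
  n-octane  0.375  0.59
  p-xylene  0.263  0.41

two-phase, V/F = 0.196

ΣzᵢKᵢ = 1.195; Σzᵢ/Kᵢ = 1.484.
Both exceed 1, so a two-phase solution exists.
Let ψ = V/F and solve Σ zᵢ(Kᵢ−1)/(1+ψ(Kᵢ−1)) = 0.
Newton iteration, ψ⁰ = 0.5:
  ψ = 0.500: g = -0.1812, g' = -0.524 → ψ = 0.154
  ψ = 0.154: g = 0.0326, g' = -0.819 → ψ = 0.194
  ψ = 0.194: g = 0.0016, g' = -0.744 → ψ = 0.196
Converged at ψ = 0.196.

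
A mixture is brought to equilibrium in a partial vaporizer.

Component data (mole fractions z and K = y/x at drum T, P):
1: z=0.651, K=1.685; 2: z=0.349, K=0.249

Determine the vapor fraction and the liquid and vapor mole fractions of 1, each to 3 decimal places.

Newton–Raphson from ψ = 0.55:
  ψ = 0.550: g = -0.1226, g' = -0.733 → ψ = 0.383
  ψ = 0.383: g = -0.0144, g' = -0.579 → ψ = 0.358
  ψ = 0.358: g = -0.0002, g' = -0.565 → ψ = 0.357
Converged at ψ = 0.357.
Compositions from xᵢ = zᵢ/(1+ψ(Kᵢ−1)), yᵢ = Kᵢxᵢ:
  1: x = 0.523, y = 0.881
  2: x = 0.477, y = 0.119

ψ = 0.357, x_1 = 0.523, y_1 = 0.881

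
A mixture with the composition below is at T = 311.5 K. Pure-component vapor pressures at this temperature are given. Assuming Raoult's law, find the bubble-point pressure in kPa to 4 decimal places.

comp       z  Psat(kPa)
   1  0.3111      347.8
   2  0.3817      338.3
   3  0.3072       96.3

At the bubble point ψ → 0, so ΣzᵢKᵢ = 1 with Kᵢ = Pᵢˢᵃᵗ/P ⇒ P = ΣzᵢPᵢˢᵃᵗ.
P = 0.3111·347.8 + 0.3817·338.3 + 0.3072·96.3 = 266.9130 kPa

Pbub = 266.9130 kPa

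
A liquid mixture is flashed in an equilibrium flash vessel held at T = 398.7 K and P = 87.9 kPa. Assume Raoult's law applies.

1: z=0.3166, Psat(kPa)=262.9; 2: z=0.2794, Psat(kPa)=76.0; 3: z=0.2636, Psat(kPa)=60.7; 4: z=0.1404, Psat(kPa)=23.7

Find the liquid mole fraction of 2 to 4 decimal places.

x_2 = 0.3011

Raoult's law: Kᵢ = Pᵢˢᵃᵗ/P = Pᵢˢᵃᵗ/87.9.
  K_1 = 262.9/87.9 = 2.990899, K_2 = 76.0/87.9 = 0.864619, K_3 = 60.7/87.9 = 0.690557, K_4 = 23.7/87.9 = 0.269625
Material balance + equilibrium reduce to Σ zᵢ(Kᵢ−1)/(1+ψ(Kᵢ−1)) = 0.
Feasibility: ΣzᵢKᵢ = 1.4084, Σzᵢ/Kᵢ = 1.3314 — both > 1, two phases present.
Newton–Raphson from ψ = 0.66:
  ψ = 0.6600: g = -0.06963, g' = -0.5596 → ψ = 0.5356
  ψ = 0.5356: g = -0.00193, g' = -0.5382 → ψ = 0.5320
Converged at ψ = 0.5320.
Compositions from xᵢ = zᵢ/(1+ψ(Kᵢ−1)), yᵢ = Kᵢxᵢ:
  1: x = 0.1538, y = 0.4599
  2: x = 0.3011, y = 0.2603
  3: x = 0.3155, y = 0.2179
  4: x = 0.2296, y = 0.0619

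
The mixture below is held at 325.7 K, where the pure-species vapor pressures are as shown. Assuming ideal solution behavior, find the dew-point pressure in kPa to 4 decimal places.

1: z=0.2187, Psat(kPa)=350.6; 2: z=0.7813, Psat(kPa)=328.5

At the dew point ψ → 1, so Σzᵢ/Kᵢ = 1 with Kᵢ = Pᵢˢᵃᵗ/P ⇒ 1/P = Σzᵢ/Pᵢˢᵃᵗ.
1/P = 0.2187/350.6 + 0.7813/328.5 = 0.0030022 ⇒ P = 333.0919 kPa

Pdew = 333.0919 kPa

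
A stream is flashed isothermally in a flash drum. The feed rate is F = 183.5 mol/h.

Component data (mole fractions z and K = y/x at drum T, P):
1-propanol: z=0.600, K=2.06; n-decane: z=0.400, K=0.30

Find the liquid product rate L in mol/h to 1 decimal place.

L = 95.5 mol/h

Material balance + equilibrium reduce to Σ zᵢ(Kᵢ−1)/(1+β(Kᵢ−1)) = 0.
Check two-phase: ΣzᵢKᵢ = 1.356 > 1 and Σzᵢ/Kᵢ = 1.625 > 1, so g(0) = 0.356 > 0 and g(1) = -0.625 < 0.
Newton–Raphson from β = 0.5:
  β = 0.500: g = -0.0151, g' = -0.752 → β = 0.480
Converged at β = 0.480.
Then V = β·F = 0.4798·183.5 = 88.0 mol/h and L = F − V = 95.5 mol/h.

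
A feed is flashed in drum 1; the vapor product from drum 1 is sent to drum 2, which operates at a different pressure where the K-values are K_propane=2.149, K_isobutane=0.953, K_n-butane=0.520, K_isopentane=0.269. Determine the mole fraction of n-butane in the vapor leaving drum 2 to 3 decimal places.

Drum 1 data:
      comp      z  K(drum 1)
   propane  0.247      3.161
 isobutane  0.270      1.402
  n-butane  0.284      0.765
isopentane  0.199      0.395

Drum 1:
Rachford–Rice: g(ψ₁) = Σ zᵢ(Kᵢ−1)/(1+ψ₁(Kᵢ−1)) = 0.
Check two-phase: ΣzᵢKᵢ = 1.455 > 1 and Σzᵢ/Kᵢ = 1.146 > 1, so g(0) = 0.455 > 0 and g(1) = -0.146 < 0.
Newton–Raphson from ψ₁ = 0.5:
  ψ₁ = 0.500: g = 0.0987, g' = -0.467 → ψ₁ = 0.712
  ψ₁ = 0.712: g = 0.0032, g' = -0.453 → ψ₁ = 0.719
Converged at ψ₁ = 0.719.
Drum-1 compositions:
  propane: x = 0.097, y = 0.306
  isobutane: x = 0.209, y = 0.294
  n-butane: x = 0.342, y = 0.261
  isopentane: x = 0.352, y = 0.139
Drum-2 feed = drum-1 vapor: z₂ = (0.3058, 0.2937, 0.2614, 0.1391).
Drum 2:
Let ψ₂ = V/F and solve Σ zᵢ(Kᵢ−1)/(1+ψ₂(Kᵢ−1)) = 0.
Feasibility: ΣzᵢKᵢ = 1.110, Σzᵢ/Kᵢ = 1.470 — both > 1, two phases present.
Newton iteration, ψ₂⁰ = 0.63:
  ψ₂ = 0.630: g = -0.1787, g' = -0.516 → ψ₂ = 0.283
  ψ₂ = 0.283: g = -0.0224, g' = -0.429 → ψ₂ = 0.231
  ψ₂ = 0.231: g = 0.0002, g' = -0.437 → ψ₂ = 0.232
Converged at ψ₂ = 0.232.
  propane: x = 0.242, y = 0.519
  isobutane: x = 0.297, y = 0.283
  n-butane: x = 0.294, y = 0.153
  isopentane: x = 0.167, y = 0.045

y_n-butane (drum 2) = 0.153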